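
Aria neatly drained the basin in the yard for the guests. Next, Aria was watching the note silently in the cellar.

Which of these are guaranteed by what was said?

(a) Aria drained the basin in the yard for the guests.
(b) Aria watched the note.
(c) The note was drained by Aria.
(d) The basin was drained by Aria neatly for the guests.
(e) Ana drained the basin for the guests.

(a), (b), (d)

(a) Entailed — the original entails any weakening of itself; this just drops 'neatly'.
(b) Entailed — 'watch' is an activity; 'was watching' entails that some watching happened, so 'watched' holds.
(c) Not entailed — Aria drained the basin, not the note; the note belongs to the watching event.
(d) Entailed — every conjunct here is already in the original draining event.
(e) Not entailed — the passage has Aria draining the basin, not Ana.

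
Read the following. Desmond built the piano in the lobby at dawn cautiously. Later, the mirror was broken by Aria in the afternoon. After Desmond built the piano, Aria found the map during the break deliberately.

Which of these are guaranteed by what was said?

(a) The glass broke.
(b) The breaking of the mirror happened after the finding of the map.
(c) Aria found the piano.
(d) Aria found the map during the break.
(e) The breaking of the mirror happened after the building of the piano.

(d), (e)

(a) Not entailed — the mirror is what broke, not the glass.
(b) Not entailed — the narrative doesn't order the finding relative to the breaking.
(c) Not entailed — Aria found the map, not the piano; the piano belongs to the building event.
(d) Entailed — dropping 'deliberately' leaves a sub-description the original still satisfies.
(e) Entailed — the narrative places the building before the breaking.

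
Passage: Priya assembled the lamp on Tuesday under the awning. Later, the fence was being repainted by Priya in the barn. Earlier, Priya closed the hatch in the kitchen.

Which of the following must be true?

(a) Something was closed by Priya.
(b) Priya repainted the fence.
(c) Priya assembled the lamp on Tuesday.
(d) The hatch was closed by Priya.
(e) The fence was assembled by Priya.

(a) Entailed — dropping 'in the kitchen' and generalizing the patient leaves a sub-description the original still satisfies.
(b) Not entailed — 'was repainting' is progressive on an accomplishment; it does not entail the completed 'repainted'.
(c) Entailed — dropping 'under the awning' leaves a sub-description the original still satisfies.
(d) Entailed — every conjunct here is already in the original closing event.
(e) Not entailed — Priya assembled the lamp, not the fence; the fence belongs to the repainting event.

(a), (c), (d)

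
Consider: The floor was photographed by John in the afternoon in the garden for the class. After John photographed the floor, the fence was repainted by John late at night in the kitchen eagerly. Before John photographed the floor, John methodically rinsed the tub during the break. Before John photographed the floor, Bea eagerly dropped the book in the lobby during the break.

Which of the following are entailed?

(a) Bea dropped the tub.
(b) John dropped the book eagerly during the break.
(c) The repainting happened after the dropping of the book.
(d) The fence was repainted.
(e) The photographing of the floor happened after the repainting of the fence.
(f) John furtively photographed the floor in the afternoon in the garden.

(c), (d)

(a) Not entailed — Bea dropped the book, not the tub; the tub belongs to the rinsing event.
(b) Not entailed — the passage has Bea dropping the book, not John.
(c) Entailed — the narrative places the dropping before the repainting.
(d) Entailed — this follows by dropping conjuncts from the repainting event's description.
(e) Not entailed — the narrative places the photographing before the repainting, not after.
(f) Not entailed — 'furtively' adds information not in the original event.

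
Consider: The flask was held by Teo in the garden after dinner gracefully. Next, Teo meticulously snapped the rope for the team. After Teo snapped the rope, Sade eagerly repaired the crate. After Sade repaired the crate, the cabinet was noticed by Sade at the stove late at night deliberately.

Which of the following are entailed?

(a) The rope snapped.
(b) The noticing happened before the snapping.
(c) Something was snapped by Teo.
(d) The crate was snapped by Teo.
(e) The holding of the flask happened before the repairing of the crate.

(a), (c), (e)

(a) Entailed — 'Teo snapped the rope' is causative; it entails the inchoative 'the rope snapped'.
(b) Not entailed — the narrative places the snapping before the noticing, not after.
(c) Entailed — the original entails any weakening of itself; this just drops 'meticulously', 'for the team' and generalizes the patient.
(d) Not entailed — Teo snapped the rope, not the crate; the crate belongs to the repairing event.
(e) Entailed — the narrative places the holding before the repairing.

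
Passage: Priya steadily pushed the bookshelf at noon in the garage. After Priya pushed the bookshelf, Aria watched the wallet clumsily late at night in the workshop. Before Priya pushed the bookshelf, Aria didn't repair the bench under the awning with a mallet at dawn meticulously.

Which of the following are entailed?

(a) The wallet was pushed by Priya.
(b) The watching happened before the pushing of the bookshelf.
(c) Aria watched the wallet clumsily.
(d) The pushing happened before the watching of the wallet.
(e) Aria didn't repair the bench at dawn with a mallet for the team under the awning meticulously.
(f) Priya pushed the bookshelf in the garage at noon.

(a) Not entailed — Priya pushed the bookshelf, not the wallet; the wallet belongs to the watching event.
(b) Not entailed — the narrative places the pushing before the watching, not after.
(c) Entailed — this follows by dropping conjuncts from the watching event's description.
(d) Entailed — the narrative places the pushing before the watching.
(e) Entailed — under negation, adding a further restriction is entailed: if no such repairing event occurred, none occurred for the team either.
(f) Entailed — the original entails any weakening of itself; this just drops 'steadily'.

(c), (d), (e), (f)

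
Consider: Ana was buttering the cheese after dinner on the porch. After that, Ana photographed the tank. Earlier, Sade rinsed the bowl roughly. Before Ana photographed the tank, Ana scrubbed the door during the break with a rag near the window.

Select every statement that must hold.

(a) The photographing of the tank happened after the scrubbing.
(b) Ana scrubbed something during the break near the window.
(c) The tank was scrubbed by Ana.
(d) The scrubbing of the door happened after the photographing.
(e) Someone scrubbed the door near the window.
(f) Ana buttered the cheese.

(a), (b), (e)

(a) Entailed — the narrative places the scrubbing before the photographing.
(b) Entailed — dropping 'with a rag' and generalizing the patient leaves a sub-description the original still satisfies.
(c) Not entailed — Ana scrubbed the door, not the tank; the tank belongs to the photographing event.
(d) Not entailed — the narrative places the scrubbing before the photographing, not after.
(e) Entailed — dropping 'with a rag', 'during the break' and generalizing the agent leaves a sub-description the original still satisfies.
(f) Not entailed — 'was buttering' is progressive on an accomplishment; it does not entail the completed 'buttered'.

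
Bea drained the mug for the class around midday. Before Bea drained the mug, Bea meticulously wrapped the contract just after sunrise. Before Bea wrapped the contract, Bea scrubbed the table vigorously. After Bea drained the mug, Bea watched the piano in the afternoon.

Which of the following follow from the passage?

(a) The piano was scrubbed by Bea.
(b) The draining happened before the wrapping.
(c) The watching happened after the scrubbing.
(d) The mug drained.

(c), (d)

(a) Not entailed — Bea scrubbed the table, not the piano; the piano belongs to the watching event.
(b) Not entailed — the narrative places the wrapping before the draining, not after.
(c) Entailed — the narrative places the scrubbing before the watching.
(d) Entailed — 'Bea drained the mug' is causative; it entails the inchoative 'the mug drained'.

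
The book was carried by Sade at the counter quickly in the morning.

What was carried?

the book

'the book' marks the patient of the carrying event.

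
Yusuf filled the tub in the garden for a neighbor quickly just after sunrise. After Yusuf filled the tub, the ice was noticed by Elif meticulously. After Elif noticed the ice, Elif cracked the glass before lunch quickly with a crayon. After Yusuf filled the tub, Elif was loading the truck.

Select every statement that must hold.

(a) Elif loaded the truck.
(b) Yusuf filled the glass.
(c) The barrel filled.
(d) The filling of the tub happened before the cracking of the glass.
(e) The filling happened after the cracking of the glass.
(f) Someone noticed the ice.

(d), (f)

(a) Not entailed — 'was loading' is progressive on an accomplishment; it does not entail the completed 'loaded'.
(b) Not entailed — Yusuf filled the tub, not the glass; the glass belongs to the cracking event.
(c) Not entailed — the tub is what filled, not the barrel.
(d) Entailed — the narrative places the filling before the cracking.
(e) Not entailed — the narrative places the filling before the cracking, not after.
(f) Entailed — every conjunct here is already in the original noticing event.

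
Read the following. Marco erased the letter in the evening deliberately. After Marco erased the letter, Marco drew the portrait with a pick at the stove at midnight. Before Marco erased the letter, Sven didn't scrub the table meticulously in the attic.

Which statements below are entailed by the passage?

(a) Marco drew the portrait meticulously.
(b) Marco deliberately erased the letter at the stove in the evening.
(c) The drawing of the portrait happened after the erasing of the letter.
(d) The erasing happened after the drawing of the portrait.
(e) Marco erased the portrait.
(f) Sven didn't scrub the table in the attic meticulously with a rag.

(c), (f)

(a) Not entailed — 'meticulously' adds information not in the original event.
(b) Not entailed — 'at the stove' adds information not in the original event.
(c) Entailed — the narrative places the erasing before the drawing.
(d) Not entailed — the narrative places the erasing before the drawing, not after.
(e) Not entailed — Marco erased the letter, not the portrait; the portrait belongs to the drawing event.
(f) Entailed — under negation, adding a further restriction is entailed: if no such scrubbing event occurred, none occurred with a rag either.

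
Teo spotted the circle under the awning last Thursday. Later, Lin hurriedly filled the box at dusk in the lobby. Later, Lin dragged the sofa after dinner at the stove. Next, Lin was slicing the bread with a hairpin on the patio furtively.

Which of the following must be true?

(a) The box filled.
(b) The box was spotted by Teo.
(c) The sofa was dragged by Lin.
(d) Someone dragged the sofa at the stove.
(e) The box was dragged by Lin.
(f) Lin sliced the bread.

(a), (c), (d)

(a) Entailed — 'Lin filled the box' is causative; it entails the inchoative 'the box filled'.
(b) Not entailed — Teo spotted the circle, not the box; the box belongs to the filling event.
(c) Entailed — every conjunct here is already in the original dragging event.
(d) Entailed — every conjunct here is already in the original dragging event.
(e) Not entailed — Lin dragged the sofa, not the box; the box belongs to the filling event.
(f) Not entailed — 'was slicing' is progressive on an accomplishment; it does not entail the completed 'sliced'.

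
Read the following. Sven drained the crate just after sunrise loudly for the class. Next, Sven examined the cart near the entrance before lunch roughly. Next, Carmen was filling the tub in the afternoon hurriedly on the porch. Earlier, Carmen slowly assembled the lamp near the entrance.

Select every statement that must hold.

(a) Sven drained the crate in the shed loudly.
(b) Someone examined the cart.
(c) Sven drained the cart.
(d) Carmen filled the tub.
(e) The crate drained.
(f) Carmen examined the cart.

(a) Not entailed — 'in the shed' adds information not in the original event.
(b) Entailed — the original entails any weakening of itself; this just drops 'before lunch', 'near the entrance', 'roughly' and generalizes the agent.
(c) Not entailed — Sven drained the crate, not the cart; the cart belongs to the examining event.
(d) Not entailed — 'was filling' is progressive on an accomplishment; it does not entail the completed 'filled'.
(e) Entailed — 'Sven drained the crate' is causative; it entails the inchoative 'the crate drained'.
(f) Not entailed — the passage has Sven examining the cart, not Carmen.

(b), (e)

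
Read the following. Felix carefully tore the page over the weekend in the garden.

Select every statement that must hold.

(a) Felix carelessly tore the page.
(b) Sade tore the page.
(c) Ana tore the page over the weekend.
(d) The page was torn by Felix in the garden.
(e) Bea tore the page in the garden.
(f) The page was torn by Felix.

(d), (f)

(a) Not entailed — 'carelessly' adds a manner not in (and inconsistent with) the original.
(b) Not entailed — the passage has Felix tearing the page, not Sade.
(c) Not entailed — the passage has Felix tearing the page, not Ana.
(d) Entailed — dropping 'carefully', 'over the weekend' leaves a sub-description the original still satisfies.
(e) Not entailed — the passage has Felix tearing the page, not Bea.
(f) Entailed — every conjunct here is already in the original tearing event.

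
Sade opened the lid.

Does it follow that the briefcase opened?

Nothing is said about any briefcase; only the lid is affected.

no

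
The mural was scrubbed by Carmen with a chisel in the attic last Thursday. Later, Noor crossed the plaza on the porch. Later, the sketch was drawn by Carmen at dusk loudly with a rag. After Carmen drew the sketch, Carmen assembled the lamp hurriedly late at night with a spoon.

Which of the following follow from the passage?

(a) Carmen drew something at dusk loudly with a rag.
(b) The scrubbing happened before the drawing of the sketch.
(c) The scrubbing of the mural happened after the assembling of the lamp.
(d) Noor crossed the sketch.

(a), (b)

(a) Entailed — this follows by dropping conjuncts from the drawing event's description.
(b) Entailed — the narrative places the scrubbing before the drawing.
(c) Not entailed — the narrative places the scrubbing before the assembling, not after.
(d) Not entailed — Noor crossed the plaza, not the sketch; the sketch belongs to the drawing event.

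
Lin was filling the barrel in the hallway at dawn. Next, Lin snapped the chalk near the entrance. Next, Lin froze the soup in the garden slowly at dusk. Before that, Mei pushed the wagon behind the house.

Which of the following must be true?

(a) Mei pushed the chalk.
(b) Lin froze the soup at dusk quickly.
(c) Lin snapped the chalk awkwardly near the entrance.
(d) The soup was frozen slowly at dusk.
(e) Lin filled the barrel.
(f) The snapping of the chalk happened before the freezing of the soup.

(a) Not entailed — Mei pushed the wagon, not the chalk; the chalk belongs to the snapping event.
(b) Not entailed — 'quickly' adds a manner not in (and inconsistent with) the original.
(c) Not entailed — 'awkwardly' adds information not in the original event.
(d) Entailed — dropping 'in the garden' and generalizing the agent leaves a sub-description the original still satisfies.
(e) Not entailed — 'was filling' is progressive on an accomplishment; it does not entail the completed 'filled'.
(f) Entailed — the narrative places the snapping before the freezing.

(d), (f)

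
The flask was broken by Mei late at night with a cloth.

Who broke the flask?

Mei

'Mei' marks the agent of the breaking event.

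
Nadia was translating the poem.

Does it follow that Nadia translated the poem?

no

'was translating' is progressive; for an accomplishment like 'translate the poem', it doesn't entail completion.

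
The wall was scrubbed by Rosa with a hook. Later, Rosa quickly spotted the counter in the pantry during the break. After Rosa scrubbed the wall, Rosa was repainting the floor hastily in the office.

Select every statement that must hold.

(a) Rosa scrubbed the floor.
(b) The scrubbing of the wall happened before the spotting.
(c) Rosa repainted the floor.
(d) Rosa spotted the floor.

(b)

(a) Not entailed — Rosa scrubbed the wall, not the floor; the floor belongs to the repainting event.
(b) Entailed — the narrative places the scrubbing before the spotting.
(c) Not entailed — 'was repainting' is progressive on an accomplishment; it does not entail the completed 'repainted'.
(d) Not entailed — Rosa spotted the counter, not the floor; the floor belongs to the repainting event.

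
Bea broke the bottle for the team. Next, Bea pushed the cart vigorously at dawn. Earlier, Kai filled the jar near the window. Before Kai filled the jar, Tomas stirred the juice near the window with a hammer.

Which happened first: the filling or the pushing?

the filling

The connectives place the filling before the pushing.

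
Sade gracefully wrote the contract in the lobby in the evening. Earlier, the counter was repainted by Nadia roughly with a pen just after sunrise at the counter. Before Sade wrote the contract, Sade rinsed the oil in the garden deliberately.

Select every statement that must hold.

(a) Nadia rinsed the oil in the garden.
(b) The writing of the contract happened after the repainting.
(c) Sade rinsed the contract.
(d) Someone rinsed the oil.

(a) Not entailed — the passage has Sade rinsing the oil, not Nadia.
(b) Entailed — the narrative places the repainting before the writing.
(c) Not entailed — Sade rinsed the oil, not the contract; the contract belongs to the writing event.
(d) Entailed — every conjunct here is already in the original rinsing event.

(b), (d)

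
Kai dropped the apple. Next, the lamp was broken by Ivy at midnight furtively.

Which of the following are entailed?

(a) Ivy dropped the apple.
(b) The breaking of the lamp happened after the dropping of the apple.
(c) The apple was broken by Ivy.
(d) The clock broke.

(a) Not entailed — the passage has Kai dropping the apple, not Ivy.
(b) Entailed — the narrative places the dropping before the breaking.
(c) Not entailed — Ivy broke the lamp, not the apple; the apple belongs to the dropping event.
(d) Not entailed — the lamp is what broke, not the clock.

(b)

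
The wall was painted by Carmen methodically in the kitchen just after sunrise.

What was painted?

the wall

'the wall' marks the patient of the painting event.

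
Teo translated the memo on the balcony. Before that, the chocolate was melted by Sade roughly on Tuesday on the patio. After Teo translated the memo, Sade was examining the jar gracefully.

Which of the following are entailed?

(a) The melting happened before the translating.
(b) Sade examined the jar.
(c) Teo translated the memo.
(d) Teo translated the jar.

(a), (b), (c)

(a) Entailed — the narrative places the melting before the translating.
(b) Entailed — 'examine' is an activity; 'was examining' entails that some examining happened, so 'examined' holds.
(c) Entailed — this follows by dropping conjuncts from the translating event's description.
(d) Not entailed — Teo translated the memo, not the jar; the jar belongs to the examining event.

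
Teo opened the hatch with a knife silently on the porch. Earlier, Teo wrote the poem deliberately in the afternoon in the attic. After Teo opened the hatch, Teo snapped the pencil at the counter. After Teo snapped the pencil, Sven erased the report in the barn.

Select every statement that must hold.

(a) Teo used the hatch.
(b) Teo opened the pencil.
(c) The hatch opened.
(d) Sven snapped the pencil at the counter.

(c)

(a) Not entailed — the hatch is the patient, not an instrument — Teo used a knife.
(b) Not entailed — Teo opened the hatch, not the pencil; the pencil belongs to the snapping event.
(c) Entailed — 'Teo opened the hatch' is causative; it entails the inchoative 'the hatch opened'.
(d) Not entailed — the passage has Teo snapping the pencil, not Sven.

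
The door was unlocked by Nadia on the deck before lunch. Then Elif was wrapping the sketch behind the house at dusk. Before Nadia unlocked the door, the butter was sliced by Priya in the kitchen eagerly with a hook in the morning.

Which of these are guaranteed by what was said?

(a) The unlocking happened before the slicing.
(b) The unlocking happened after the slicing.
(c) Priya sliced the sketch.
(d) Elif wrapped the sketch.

(b)

(a) Not entailed — the narrative places the slicing before the unlocking, not after.
(b) Entailed — the narrative places the slicing before the unlocking.
(c) Not entailed — Priya sliced the butter, not the sketch; the sketch belongs to the wrapping event.
(d) Not entailed — 'was wrapping' is progressive on an accomplishment; it does not entail the completed 'wrapped'.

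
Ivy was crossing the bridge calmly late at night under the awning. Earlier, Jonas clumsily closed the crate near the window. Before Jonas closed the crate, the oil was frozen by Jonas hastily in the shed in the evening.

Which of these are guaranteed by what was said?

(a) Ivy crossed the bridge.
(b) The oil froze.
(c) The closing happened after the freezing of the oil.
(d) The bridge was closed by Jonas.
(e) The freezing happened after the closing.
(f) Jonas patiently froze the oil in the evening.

(a) Not entailed — 'was crossing' is progressive on an accomplishment; it does not entail the completed 'crossed'.
(b) Entailed — 'Jonas froze the oil' is causative; it entails the inchoative 'the oil froze'.
(c) Entailed — the narrative places the freezing before the closing.
(d) Not entailed — Jonas closed the crate, not the bridge; the bridge belongs to the crossing event.
(e) Not entailed — the narrative places the freezing before the closing, not after.
(f) Not entailed — 'patiently' adds a manner not in (and inconsistent with) the original.

(b), (c)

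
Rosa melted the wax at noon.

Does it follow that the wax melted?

'Rosa melted the wax' is the causative; it entails the inchoative 'the wax melted'.

yes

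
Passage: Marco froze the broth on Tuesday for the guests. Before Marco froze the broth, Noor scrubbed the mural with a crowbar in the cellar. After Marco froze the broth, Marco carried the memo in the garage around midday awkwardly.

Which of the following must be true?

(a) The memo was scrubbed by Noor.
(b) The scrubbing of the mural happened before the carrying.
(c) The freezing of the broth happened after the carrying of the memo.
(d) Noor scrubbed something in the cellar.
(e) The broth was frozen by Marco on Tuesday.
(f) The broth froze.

(a) Not entailed — Noor scrubbed the mural, not the memo; the memo belongs to the carrying event.
(b) Entailed — the narrative places the scrubbing before the carrying.
(c) Not entailed — the narrative places the freezing before the carrying, not after.
(d) Entailed — this follows by dropping conjuncts from the scrubbing event's description.
(e) Entailed — dropping 'for the guests' leaves a sub-description the original still satisfies.
(f) Entailed — 'Marco froze the broth' is causative; it entails the inchoative 'the broth froze'.

(b), (d), (e), (f)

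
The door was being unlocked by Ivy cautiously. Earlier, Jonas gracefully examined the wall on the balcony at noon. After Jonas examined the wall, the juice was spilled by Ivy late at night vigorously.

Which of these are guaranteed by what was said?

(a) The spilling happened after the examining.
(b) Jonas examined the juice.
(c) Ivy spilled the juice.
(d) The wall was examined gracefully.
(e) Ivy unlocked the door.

(a), (c), (d)

(a) Entailed — the narrative places the examining before the spilling.
(b) Not entailed — Jonas examined the wall, not the juice; the juice belongs to the spilling event.
(c) Entailed — the original entails any weakening of itself; this just drops 'late at night', 'vigorously'.
(d) Entailed — the original entails any weakening of itself; this just drops 'on the balcony', 'at noon' and generalizes the agent.
(e) Not entailed — 'was unlocking' is progressive on an accomplishment; it does not entail the completed 'unlocked'.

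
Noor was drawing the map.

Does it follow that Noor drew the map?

'was drawing' is progressive; for an accomplishment like 'draw the map', it doesn't entail completion.

no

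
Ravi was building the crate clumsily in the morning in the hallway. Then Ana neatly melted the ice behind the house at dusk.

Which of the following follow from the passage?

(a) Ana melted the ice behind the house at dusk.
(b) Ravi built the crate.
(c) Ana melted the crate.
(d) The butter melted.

(a)

(a) Entailed — dropping 'neatly' leaves a sub-description the original still satisfies.
(b) Not entailed — 'was building' is progressive on an accomplishment; it does not entail the completed 'built'.
(c) Not entailed — Ana melted the ice, not the crate; the crate belongs to the building event.
(d) Not entailed — the ice is what melted, not the butter.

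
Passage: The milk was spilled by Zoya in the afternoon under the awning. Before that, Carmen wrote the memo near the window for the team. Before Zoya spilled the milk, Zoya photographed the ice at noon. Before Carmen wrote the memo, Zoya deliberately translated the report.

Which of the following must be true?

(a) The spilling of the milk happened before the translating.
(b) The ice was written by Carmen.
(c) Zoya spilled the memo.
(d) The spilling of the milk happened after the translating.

(d)

(a) Not entailed — the narrative places the translating before the spilling, not after.
(b) Not entailed — Carmen wrote the memo, not the ice; the ice belongs to the photographing event.
(c) Not entailed — Zoya spilled the milk, not the memo; the memo belongs to the writing event.
(d) Entailed — the narrative places the translating before the spilling.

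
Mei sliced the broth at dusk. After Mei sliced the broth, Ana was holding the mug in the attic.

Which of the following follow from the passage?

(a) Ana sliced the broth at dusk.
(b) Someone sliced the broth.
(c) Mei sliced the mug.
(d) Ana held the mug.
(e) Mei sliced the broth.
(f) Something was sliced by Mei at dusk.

(b), (d), (e), (f)

(a) Not entailed — the passage has Mei slicing the broth, not Ana.
(b) Entailed — dropping 'at dusk' and generalizing the agent leaves a sub-description the original still satisfies.
(c) Not entailed — Mei sliced the broth, not the mug; the mug belongs to the holding event.
(d) Entailed — 'hold' is an activity; 'was holding' entails that some holding happened, so 'held' holds.
(e) Entailed — this follows by dropping conjuncts from the slicing event's description.
(f) Entailed — this follows by dropping conjuncts from the slicing event's description.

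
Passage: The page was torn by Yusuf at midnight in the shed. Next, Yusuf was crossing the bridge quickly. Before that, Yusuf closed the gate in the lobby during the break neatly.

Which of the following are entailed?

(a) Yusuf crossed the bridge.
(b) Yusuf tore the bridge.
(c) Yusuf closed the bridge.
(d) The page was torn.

(a) Not entailed — 'was crossing' is progressive on an accomplishment; it does not entail the completed 'crossed'.
(b) Not entailed — Yusuf tore the page, not the bridge; the bridge belongs to the crossing event.
(c) Not entailed — Yusuf closed the gate, not the bridge; the bridge belongs to the crossing event.
(d) Entailed — dropping 'in the shed', 'at midnight' and generalizing the agent leaves a sub-description the original still satisfies.

(d)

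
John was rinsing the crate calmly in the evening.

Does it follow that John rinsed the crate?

yes

'rinse' is atelic; if John was rinsing the crate, then John rinsed the crate (for some time).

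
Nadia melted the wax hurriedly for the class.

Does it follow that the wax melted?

'Nadia melted the wax' is the causative; it entails the inchoative 'the wax melted'.

yes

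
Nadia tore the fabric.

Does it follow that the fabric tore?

yes

'Nadia tore the fabric' is the causative; it entails the inchoative 'the fabric tore'.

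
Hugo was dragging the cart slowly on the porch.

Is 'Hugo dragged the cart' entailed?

'drag' is atelic; if Hugo was dragging the cart, then Hugo dragged the cart (for some time).

yes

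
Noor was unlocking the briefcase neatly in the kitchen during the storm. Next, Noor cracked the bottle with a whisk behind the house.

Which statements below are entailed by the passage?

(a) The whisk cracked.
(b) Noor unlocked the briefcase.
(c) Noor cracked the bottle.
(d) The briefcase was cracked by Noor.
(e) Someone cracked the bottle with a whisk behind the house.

(c), (e)

(a) Not entailed — the bottle is what cracked, not the whisk.
(b) Not entailed — 'was unlocking' is progressive on an accomplishment; it does not entail the completed 'unlocked'.
(c) Entailed — this follows by dropping conjuncts from the cracking event's description.
(d) Not entailed — Noor cracked the bottle, not the briefcase; the briefcase belongs to the unlocking event.
(e) Entailed — the original entails any weakening of itself; this just generalizes the agent.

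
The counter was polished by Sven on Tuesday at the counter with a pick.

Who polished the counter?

'Sven' marks the agent of the polishing event.

Sven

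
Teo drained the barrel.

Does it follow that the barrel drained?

'Teo drained the barrel' is the causative; it entails the inchoative 'the barrel drained'.

yes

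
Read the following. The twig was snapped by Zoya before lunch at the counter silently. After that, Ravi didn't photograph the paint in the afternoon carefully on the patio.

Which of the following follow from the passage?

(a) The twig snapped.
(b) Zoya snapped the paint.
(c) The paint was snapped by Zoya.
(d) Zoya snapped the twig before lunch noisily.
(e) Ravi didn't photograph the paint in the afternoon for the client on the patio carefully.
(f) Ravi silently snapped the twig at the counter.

(a), (e)

(a) Entailed — 'Zoya snapped the twig' is causative; it entails the inchoative 'the twig snapped'.
(b) Not entailed — Zoya snapped the twig, not the paint; the paint belongs to the photographing event.
(c) Not entailed — Zoya snapped the twig, not the paint; the paint belongs to the photographing event.
(d) Not entailed — 'noisily' adds a manner not in (and inconsistent with) the original.
(e) Entailed — under negation, adding a further restriction is entailed: if no such photographing event occurred, none occurred for the client either.
(f) Not entailed — the passage has Zoya snapping the twig, not Ravi.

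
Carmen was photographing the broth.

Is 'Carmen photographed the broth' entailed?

'was photographing' is progressive; for an accomplishment like 'photograph the broth', it doesn't entail completion.

no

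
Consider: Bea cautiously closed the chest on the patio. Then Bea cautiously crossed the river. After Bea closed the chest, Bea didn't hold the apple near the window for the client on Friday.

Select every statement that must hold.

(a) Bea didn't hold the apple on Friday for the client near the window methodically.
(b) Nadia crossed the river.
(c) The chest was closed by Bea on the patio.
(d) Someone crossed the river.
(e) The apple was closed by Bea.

(a) Entailed — under negation, adding a further restriction is entailed: if no such holding event occurred, none occurred methodically either.
(b) Not entailed — the passage has Bea crossing the river, not Nadia.
(c) Entailed — this follows by dropping conjuncts from the closing event's description.
(d) Entailed — the original entails any weakening of itself; this just drops 'cautiously' and generalizes the agent.
(e) Not entailed — Bea closed the chest, not the apple; the apple belongs to the holding event.

(a), (c), (d)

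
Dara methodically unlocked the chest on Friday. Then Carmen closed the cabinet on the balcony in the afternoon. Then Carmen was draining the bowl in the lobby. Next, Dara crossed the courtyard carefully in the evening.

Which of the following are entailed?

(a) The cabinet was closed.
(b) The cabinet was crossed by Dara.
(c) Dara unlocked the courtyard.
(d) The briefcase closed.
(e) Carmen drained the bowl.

(a)

(a) Entailed — every conjunct here is already in the original closing event.
(b) Not entailed — Dara crossed the courtyard, not the cabinet; the cabinet belongs to the closing event.
(c) Not entailed — Dara unlocked the chest, not the courtyard; the courtyard belongs to the crossing event.
(d) Not entailed — the cabinet is what closed, not the briefcase.
(e) Not entailed — 'was draining' is progressive on an accomplishment; it does not entail the completed 'drained'.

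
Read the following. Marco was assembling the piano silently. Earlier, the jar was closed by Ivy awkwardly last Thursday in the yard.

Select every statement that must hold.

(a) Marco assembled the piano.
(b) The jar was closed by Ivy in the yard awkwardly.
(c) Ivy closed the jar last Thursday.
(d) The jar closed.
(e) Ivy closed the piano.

(a) Not entailed — 'was assembling' is progressive on an accomplishment; it does not entail the completed 'assembled'.
(b) Entailed — the original entails any weakening of itself; this just drops 'last Thursday'.
(c) Entailed — every conjunct here is already in the original closing event.
(d) Entailed — 'Ivy closed the jar' is causative; it entails the inchoative 'the jar closed'.
(e) Not entailed — Ivy closed the jar, not the piano; the piano belongs to the assembling event.

(b), (c), (d)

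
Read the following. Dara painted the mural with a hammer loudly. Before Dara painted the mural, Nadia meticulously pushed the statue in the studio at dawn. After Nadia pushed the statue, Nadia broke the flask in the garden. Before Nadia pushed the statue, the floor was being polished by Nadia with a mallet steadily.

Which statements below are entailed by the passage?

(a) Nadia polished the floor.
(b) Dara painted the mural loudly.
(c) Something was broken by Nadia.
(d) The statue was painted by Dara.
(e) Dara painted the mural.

(a) Entailed — 'polish' is an activity; 'was polishing' entails that some polishing happened, so 'polished' holds.
(b) Entailed — the original entails any weakening of itself; this just drops 'with a hammer'.
(c) Entailed — dropping 'in the garden' and generalizing the patient leaves a sub-description the original still satisfies.
(d) Not entailed — Dara painted the mural, not the statue; the statue belongs to the pushing event.
(e) Entailed — every conjunct here is already in the original painting event.

(a), (b), (c), (e)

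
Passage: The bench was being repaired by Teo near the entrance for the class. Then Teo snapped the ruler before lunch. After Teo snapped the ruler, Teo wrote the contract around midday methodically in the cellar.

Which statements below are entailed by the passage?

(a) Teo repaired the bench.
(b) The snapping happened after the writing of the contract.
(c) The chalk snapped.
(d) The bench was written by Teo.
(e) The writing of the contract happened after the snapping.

(e)

(a) Not entailed — 'was repairing' is progressive on an accomplishment; it does not entail the completed 'repaired'.
(b) Not entailed — the narrative places the snapping before the writing, not after.
(c) Not entailed — the ruler is what snapped, not the chalk.
(d) Not entailed — Teo wrote the contract, not the bench; the bench belongs to the repairing event.
(e) Entailed — the narrative places the snapping before the writing.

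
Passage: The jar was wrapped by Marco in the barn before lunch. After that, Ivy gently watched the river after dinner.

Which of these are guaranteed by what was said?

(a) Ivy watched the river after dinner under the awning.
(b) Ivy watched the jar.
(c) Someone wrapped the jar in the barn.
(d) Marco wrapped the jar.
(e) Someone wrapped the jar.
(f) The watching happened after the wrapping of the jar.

(c), (d), (e), (f)

(a) Not entailed — 'under the awning' adds information not in the original event.
(b) Not entailed — Ivy watched the river, not the jar; the jar belongs to the wrapping event.
(c) Entailed — the original entails any weakening of itself; this just drops 'before lunch' and generalizes the agent.
(d) Entailed — every conjunct here is already in the original wrapping event.
(e) Entailed — the original entails any weakening of itself; this just drops 'before lunch', 'in the barn' and generalizes the agent.
(f) Entailed — the narrative places the wrapping before the watching.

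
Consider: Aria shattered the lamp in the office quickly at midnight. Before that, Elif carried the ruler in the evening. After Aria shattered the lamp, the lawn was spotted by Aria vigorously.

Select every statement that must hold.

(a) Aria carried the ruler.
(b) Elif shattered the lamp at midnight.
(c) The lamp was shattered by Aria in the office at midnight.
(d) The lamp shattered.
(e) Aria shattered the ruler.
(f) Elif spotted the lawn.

(c), (d)

(a) Not entailed — the passage has Elif carrying the ruler, not Aria.
(b) Not entailed — the passage has Aria shattering the lamp, not Elif.
(c) Entailed — the original entails any weakening of itself; this just drops 'quickly'.
(d) Entailed — 'Aria shattered the lamp' is causative; it entails the inchoative 'the lamp shattered'.
(e) Not entailed — Aria shattered the lamp, not the ruler; the ruler belongs to the carrying event.
(f) Not entailed — the passage has Aria spotting the lawn, not Elif.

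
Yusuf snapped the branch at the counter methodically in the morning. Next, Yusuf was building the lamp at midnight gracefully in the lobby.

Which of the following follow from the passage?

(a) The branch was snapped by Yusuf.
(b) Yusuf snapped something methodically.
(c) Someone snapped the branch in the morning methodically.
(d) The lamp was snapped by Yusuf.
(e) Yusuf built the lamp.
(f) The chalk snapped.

(a) Entailed — this follows by dropping conjuncts from the snapping event's description.
(b) Entailed — this follows by dropping conjuncts from the snapping event's description.
(c) Entailed — this follows by dropping conjuncts from the snapping event's description.
(d) Not entailed — Yusuf snapped the branch, not the lamp; the lamp belongs to the building event.
(e) Not entailed — 'was building' is progressive on an accomplishment; it does not entail the completed 'built'.
(f) Not entailed — the branch is what snapped, not the chalk.

(a), (b), (c)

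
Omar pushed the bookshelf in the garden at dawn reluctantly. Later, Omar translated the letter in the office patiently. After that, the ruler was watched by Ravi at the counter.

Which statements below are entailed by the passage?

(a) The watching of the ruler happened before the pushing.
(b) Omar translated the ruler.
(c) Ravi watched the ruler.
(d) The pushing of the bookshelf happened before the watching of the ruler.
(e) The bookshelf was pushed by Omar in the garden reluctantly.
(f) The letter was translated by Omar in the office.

(a) Not entailed — the narrative places the pushing before the watching, not after.
(b) Not entailed — Omar translated the letter, not the ruler; the ruler belongs to the watching event.
(c) Entailed — the original entails any weakening of itself; this just drops 'at the counter'.
(d) Entailed — the narrative places the pushing before the watching.
(e) Entailed — this follows by dropping conjuncts from the pushing event's description.
(f) Entailed — the original entails any weakening of itself; this just drops 'patiently'.

(c), (d), (e), (f)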